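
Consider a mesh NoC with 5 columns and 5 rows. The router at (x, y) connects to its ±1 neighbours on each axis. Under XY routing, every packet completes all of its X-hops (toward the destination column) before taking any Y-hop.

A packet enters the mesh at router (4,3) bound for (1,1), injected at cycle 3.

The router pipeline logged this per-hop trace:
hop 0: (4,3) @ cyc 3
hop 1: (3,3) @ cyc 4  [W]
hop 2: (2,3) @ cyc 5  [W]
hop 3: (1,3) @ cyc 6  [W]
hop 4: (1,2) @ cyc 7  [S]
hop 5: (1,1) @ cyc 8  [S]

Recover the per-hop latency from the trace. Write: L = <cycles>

L = 1

From hop 0 (3) to hop 1 (4): +1 cycles.
That increment is L by definition: L = 1.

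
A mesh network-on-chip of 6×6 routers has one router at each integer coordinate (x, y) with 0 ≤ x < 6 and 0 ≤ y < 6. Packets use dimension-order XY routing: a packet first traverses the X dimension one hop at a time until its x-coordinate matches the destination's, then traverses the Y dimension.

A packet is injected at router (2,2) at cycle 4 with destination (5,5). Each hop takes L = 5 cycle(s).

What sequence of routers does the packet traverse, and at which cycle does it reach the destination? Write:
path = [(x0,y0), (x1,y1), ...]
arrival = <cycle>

  0. router=(2,2) cycle=4 (inject)
  1. router=(3,2) cycle=9 dir=E
  2. router=(4,2) cycle=14 dir=E
  3. router=(5,2) cycle=19 dir=E
  4. router=(5,3) cycle=24 dir=N
  5. router=(5,4) cycle=29 dir=N
  6. router=(5,5) cycle=34 dir=N

path = [(2,2), (3,2), (4,2), (5,2), (5,3), (5,4), (5,5)]
arrival = 34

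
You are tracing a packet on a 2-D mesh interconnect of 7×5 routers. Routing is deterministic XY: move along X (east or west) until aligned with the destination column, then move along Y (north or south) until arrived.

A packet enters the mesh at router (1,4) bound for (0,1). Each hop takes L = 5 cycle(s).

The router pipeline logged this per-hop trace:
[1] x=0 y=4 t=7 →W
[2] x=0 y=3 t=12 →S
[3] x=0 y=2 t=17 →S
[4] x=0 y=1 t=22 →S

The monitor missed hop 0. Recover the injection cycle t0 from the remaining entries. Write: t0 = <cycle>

t0 = 2

The first recorded entry is hop 1 at cycle 7.
So t0 = 7 − 1·5 = 2.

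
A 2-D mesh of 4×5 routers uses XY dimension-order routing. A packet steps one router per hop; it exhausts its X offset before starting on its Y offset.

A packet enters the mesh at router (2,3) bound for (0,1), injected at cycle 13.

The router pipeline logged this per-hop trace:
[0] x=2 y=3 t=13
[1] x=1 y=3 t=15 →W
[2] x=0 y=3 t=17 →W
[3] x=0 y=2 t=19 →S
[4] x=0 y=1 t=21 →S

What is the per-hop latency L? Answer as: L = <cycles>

From hop 0 (13) to hop 1 (15): +2 cycles.
Per-hop latency L = Δcyc = 2.

L = 2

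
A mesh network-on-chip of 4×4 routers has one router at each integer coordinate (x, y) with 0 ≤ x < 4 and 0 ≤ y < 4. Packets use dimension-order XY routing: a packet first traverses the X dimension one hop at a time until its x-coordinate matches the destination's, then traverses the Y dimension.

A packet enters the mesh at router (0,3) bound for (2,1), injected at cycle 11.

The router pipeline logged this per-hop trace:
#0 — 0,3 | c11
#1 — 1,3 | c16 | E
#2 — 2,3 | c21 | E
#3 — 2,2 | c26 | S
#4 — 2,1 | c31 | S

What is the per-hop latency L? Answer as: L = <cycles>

L = 5

cyc[1] − cyc[0] = 16 − 11 = 5.
Each hop adds L, hence L = 5.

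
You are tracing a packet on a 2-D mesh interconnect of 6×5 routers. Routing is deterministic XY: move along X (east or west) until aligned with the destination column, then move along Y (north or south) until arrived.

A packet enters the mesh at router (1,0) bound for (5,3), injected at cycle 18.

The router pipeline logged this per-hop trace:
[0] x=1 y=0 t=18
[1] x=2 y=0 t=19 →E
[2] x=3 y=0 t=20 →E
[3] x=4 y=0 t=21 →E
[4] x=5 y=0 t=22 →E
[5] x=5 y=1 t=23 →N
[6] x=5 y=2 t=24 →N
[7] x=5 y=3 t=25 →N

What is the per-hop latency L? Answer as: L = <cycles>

L = 1

cyc[1] − cyc[0] = 19 − 18 = 1.
One hop costs L cycles, so L = 1.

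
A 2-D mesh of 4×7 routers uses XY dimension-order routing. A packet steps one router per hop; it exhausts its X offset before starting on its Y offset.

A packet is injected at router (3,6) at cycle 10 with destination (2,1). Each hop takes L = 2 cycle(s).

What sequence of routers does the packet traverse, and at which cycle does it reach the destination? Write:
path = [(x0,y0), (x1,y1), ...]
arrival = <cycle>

src (3,6)  cyc=10
W→(2,6)  cyc=12
S→(2,5)  cyc=14
S→(2,4)  cyc=16
S→(2,3)  cyc=18
S→(2,2)  cyc=20
S→(2,1)  cyc=22

path = [(3,6), (2,6), (2,5), (2,4), (2,3), (2,2), (2,1)]
arrival = 22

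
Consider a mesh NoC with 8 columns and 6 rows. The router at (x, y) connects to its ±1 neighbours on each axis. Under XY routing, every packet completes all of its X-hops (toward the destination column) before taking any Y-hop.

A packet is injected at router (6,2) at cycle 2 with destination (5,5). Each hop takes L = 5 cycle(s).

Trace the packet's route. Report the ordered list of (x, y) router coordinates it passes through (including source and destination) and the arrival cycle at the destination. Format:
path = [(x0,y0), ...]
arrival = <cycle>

src (6,2)  cyc=2
W→(5,2)  cyc=7
N→(5,3)  cyc=12
N→(5,4)  cyc=17
N→(5,5)  cyc=22

path = [(6,2), (5,2), (5,3), (5,4), (5,5)]
arrival = 22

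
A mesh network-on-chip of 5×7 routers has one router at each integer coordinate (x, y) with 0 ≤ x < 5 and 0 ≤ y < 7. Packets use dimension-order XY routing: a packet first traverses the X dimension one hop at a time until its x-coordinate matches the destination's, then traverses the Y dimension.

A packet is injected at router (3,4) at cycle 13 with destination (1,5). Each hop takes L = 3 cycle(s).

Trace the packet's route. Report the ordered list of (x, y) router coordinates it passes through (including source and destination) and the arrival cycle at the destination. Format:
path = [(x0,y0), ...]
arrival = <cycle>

path = [(3,4), (2,4), (1,4), (1,5)]
arrival = 22

  0. router=(3,4) cycle=13 (inject)
  1. router=(2,4) cycle=16 dir=W
  2. router=(1,4) cycle=19 dir=W
  3. router=(1,5) cycle=22 dir=N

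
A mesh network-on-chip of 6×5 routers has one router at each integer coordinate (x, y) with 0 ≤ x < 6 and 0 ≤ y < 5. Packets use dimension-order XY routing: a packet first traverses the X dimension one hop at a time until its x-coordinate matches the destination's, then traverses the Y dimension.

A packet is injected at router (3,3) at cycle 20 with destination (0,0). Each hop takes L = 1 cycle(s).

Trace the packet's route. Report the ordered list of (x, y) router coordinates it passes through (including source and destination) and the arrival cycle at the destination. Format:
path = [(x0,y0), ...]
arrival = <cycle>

#0 — 3,3 | c20
#1 — 2,3 | c21 | W
#2 — 1,3 | c22 | W
#3 — 0,3 | c23 | W
#4 — 0,2 | c24 | S
#5 — 0,1 | c25 | S
#6 — 0,0 | c26 | S

path = [(3,3), (2,3), (1,3), (0,3), (0,2), (0,1), (0,0)]
arrival = 26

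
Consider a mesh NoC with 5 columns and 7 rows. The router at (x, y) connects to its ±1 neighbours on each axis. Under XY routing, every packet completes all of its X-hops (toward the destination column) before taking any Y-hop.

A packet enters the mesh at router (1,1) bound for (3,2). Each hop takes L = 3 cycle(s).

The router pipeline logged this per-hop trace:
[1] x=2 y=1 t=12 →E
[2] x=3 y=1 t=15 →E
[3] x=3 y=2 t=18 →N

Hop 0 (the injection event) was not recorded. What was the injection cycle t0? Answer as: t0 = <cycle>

t0 = 9

Hop 1 reached at cycle 12; hop k is at t0 + k·L.
So t0 = 12 − 1·3 = 9.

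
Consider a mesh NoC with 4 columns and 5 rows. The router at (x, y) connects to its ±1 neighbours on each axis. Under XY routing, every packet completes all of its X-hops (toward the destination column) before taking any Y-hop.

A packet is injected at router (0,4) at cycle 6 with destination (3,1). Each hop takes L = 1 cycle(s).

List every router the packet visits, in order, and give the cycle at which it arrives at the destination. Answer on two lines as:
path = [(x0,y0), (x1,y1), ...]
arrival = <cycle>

hop 0: (0,4) @ cyc 6
hop 1: (1,4) @ cyc 7  [E]
hop 2: (2,4) @ cyc 8  [E]
hop 3: (3,4) @ cyc 9  [E]
hop 4: (3,3) @ cyc 10  [S]
hop 5: (3,2) @ cyc 11  [S]
hop 6: (3,1) @ cyc 12  [S]

path = [(0,4), (1,4), (2,4), (3,4), (3,3), (3,2), (3,1)]
arrival = 12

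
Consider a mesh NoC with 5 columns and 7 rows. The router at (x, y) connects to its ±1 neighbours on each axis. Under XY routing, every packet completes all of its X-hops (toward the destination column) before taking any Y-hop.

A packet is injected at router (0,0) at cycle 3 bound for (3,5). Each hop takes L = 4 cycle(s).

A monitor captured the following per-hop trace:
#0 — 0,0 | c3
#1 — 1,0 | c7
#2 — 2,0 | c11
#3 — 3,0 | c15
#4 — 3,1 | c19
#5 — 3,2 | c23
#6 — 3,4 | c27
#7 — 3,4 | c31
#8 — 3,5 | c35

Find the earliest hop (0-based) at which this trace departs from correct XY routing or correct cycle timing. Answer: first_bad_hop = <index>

  1: Δx=+1 Δy=+0 Δt=4 [ok]
  2: Δx=+1 Δy=+0 Δt=4 [ok]
  3: Δx=+1 Δy=+0 Δt=4 [ok]
  4: Δx=+0 Δy=+1 Δt=4 [ok]
  5: Δx=+0 Δy=+1 Δt=4 [ok]
  6: Δx=+0 Δy=+2 Δt=4 [BAD: non-unit step]

first_bad_hop = 6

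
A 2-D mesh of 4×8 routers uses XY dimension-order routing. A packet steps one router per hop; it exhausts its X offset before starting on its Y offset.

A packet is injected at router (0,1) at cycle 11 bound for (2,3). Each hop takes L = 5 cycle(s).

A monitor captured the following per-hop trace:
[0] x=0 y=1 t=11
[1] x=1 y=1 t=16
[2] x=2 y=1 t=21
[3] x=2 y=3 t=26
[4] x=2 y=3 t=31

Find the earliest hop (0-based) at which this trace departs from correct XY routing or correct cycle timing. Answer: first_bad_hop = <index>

  1: Δx=+1 Δy=+0 Δt=5 [ok]
  2: Δx=+1 Δy=+0 Δt=5 [ok]
  3: Δx=+0 Δy=+2 Δt=5 [BAD: non-unit step]

first_bad_hop = 3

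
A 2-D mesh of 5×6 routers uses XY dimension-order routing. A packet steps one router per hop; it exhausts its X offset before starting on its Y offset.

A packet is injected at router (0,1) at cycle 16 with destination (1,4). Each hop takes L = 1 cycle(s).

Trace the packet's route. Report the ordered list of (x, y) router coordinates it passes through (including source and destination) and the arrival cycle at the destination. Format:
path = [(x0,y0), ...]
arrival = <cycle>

path = [(0,1), (1,1), (1,2), (1,3), (1,4)]
arrival = 20

t=16: at (0,1)
t=17: at (1,1) after E
t=18: at (1,2) after N
t=19: at (1,3) after N
t=20: at (1,4) after N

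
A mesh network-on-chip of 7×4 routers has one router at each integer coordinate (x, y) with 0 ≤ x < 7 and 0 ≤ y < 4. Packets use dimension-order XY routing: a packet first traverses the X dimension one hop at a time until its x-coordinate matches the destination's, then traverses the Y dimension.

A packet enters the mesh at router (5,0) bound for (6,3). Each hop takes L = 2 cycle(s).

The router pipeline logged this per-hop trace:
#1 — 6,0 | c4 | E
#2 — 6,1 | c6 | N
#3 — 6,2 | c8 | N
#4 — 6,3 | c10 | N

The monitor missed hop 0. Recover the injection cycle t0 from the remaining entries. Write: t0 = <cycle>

t0 = 2

Hop 1 reached at cycle 4; hop k is at t0 + k·L.
Subtract one hop: t0 = 4 − 2 = 2.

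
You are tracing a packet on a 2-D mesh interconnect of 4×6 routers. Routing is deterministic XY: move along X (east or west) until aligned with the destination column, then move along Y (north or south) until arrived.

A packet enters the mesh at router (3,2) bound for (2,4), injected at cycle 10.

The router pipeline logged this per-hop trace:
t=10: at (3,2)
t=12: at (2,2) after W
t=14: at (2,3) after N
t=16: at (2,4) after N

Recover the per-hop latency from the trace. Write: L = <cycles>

Δcyc across hop 0→1: 12 − 10 = 2.
Per-hop latency L = Δcyc = 2.

L = 2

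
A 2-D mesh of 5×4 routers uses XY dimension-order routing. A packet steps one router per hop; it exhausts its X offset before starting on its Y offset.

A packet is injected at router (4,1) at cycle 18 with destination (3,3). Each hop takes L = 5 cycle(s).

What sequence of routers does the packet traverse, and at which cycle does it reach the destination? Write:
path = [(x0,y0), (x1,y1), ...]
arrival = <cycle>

path = [(4,1), (3,1), (3,2), (3,3)]
arrival = 33

t=18: at (4,1)
t=23: at (3,1) after W
t=28: at (3,2) after N
t=33: at (3,3) after N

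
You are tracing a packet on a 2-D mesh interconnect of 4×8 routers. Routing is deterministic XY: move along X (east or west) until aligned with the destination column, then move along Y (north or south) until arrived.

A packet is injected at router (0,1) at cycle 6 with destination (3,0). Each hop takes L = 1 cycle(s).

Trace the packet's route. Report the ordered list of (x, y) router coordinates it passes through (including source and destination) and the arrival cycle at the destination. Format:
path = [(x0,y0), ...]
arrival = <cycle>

path = [(0,1), (1,1), (2,1), (3,1), (3,0)]
arrival = 10

[0] x=0 y=1 t=6
[1] x=1 y=1 t=7 →E
[2] x=2 y=1 t=8 →E
[3] x=3 y=1 t=9 →E
[4] x=3 y=0 t=10 →S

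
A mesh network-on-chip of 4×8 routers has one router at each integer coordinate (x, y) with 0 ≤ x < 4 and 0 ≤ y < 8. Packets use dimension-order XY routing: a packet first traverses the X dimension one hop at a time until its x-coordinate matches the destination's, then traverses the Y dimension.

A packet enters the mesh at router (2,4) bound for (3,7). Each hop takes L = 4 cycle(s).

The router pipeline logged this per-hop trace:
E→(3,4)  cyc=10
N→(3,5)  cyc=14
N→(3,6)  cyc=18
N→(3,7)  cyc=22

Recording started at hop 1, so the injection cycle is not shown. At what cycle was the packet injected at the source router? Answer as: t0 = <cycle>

t0 = 6

The first recorded entry is hop 1 at cycle 10.
Subtract one hop: t0 = 10 − 4 = 6.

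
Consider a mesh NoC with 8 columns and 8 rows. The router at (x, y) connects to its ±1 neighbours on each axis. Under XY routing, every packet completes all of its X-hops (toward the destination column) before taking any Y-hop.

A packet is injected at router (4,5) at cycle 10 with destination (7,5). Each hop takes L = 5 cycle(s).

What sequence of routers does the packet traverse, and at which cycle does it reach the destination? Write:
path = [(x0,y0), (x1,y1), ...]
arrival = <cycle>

path = [(4,5), (5,5), (6,5), (7,5)]
arrival = 25

hop 0: (4,5) @ cyc 10
hop 1: (5,5) @ cyc 15  [E]
hop 2: (6,5) @ cyc 20  [E]
hop 3: (7,5) @ cyc 25  [E]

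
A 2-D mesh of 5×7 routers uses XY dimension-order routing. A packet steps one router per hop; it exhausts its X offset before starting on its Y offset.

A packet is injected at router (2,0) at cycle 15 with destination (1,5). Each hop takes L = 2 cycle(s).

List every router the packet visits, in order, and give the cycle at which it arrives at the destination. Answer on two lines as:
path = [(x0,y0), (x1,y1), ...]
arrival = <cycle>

[0] x=2 y=0 t=15
[1] x=1 y=0 t=17 →W
[2] x=1 y=1 t=19 →N
[3] x=1 y=2 t=21 →N
[4] x=1 y=3 t=23 →N
[5] x=1 y=4 t=25 →N
[6] x=1 y=5 t=27 →N

path = [(2,0), (1,0), (1,1), (1,2), (1,3), (1,4), (1,5)]
arrival = 27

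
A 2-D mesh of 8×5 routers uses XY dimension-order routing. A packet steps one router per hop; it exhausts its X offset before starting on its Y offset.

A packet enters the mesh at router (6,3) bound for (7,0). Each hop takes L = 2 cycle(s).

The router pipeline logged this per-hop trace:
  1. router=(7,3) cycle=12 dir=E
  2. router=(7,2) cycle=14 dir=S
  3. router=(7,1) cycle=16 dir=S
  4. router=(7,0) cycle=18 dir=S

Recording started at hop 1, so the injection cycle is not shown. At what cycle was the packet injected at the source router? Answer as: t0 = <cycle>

t0 = 10

At hop 1 the cycle is 12; in general cyc_k = t0 + kL.
Subtract one hop: t0 = 12 − 2 = 10.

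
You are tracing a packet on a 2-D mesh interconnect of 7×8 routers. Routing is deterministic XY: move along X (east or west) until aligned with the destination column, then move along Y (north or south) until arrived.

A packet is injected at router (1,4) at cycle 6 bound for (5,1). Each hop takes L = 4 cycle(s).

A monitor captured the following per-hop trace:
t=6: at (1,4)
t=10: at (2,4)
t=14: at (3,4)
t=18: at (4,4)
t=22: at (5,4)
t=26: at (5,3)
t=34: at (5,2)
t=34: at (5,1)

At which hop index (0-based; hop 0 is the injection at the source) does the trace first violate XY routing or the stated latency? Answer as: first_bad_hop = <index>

check 1→ d=(1,0) cyc+4: ok
check 2→ d=(1,0) cyc+4: ok
check 3→ d=(1,0) cyc+4: ok
check 4→ d=(1,0) cyc+4: ok
check 5→ d=(0,-1) cyc+4: ok
check 6→ d=(0,-1) cyc+8: BAD: Δcyc=8≠L

first_bad_hop = 6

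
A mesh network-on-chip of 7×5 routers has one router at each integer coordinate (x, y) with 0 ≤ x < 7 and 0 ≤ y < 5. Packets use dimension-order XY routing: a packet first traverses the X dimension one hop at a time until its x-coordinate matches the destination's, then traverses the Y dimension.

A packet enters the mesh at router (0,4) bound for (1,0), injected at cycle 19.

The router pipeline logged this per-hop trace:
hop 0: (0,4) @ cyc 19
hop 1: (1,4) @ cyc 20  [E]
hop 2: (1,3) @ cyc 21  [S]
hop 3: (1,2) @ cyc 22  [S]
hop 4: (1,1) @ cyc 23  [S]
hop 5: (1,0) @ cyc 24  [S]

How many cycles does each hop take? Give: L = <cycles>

L = 1

Δcyc across hop 0→1: 20 − 19 = 1.
That increment is L by definition: L = 1.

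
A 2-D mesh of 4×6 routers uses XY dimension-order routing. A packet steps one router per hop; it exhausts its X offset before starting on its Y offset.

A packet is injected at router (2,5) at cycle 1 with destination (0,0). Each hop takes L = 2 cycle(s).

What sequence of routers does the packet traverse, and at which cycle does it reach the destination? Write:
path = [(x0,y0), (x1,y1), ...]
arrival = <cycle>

path = [(2,5), (1,5), (0,5), (0,4), (0,3), (0,2), (0,1), (0,0)]
arrival = 15

t=1: at (2,5)
t=3: at (1,5) after W
t=5: at (0,5) after W
t=7: at (0,4) after S
t=9: at (0,3) after S
t=11: at (0,2) after S
t=13: at (0,1) after S
t=15: at (0,0) after S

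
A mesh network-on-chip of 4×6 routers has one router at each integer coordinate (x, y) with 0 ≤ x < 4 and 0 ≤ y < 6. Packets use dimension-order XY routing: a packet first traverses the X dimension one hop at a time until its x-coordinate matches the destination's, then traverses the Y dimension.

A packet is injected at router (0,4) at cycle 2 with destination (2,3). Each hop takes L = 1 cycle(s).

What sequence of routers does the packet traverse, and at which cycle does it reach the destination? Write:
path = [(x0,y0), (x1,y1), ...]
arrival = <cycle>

  0. router=(0,4) cycle=2 (inject)
  1. router=(1,4) cycle=3 dir=E
  2. router=(2,4) cycle=4 dir=E
  3. router=(2,3) cycle=5 dir=S

path = [(0,4), (1,4), (2,4), (2,3)]
arrival = 5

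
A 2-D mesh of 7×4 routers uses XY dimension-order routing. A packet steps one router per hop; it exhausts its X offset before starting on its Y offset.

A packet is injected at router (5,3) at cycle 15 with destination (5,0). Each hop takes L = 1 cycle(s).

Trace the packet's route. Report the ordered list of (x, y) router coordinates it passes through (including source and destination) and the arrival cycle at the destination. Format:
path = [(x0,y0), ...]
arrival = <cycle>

  0. router=(5,3) cycle=15 (inject)
  1. router=(5,2) cycle=16 dir=S
  2. router=(5,1) cycle=17 dir=S
  3. router=(5,0) cycle=18 dir=S

path = [(5,3), (5,2), (5,1), (5,0)]
arrival = 18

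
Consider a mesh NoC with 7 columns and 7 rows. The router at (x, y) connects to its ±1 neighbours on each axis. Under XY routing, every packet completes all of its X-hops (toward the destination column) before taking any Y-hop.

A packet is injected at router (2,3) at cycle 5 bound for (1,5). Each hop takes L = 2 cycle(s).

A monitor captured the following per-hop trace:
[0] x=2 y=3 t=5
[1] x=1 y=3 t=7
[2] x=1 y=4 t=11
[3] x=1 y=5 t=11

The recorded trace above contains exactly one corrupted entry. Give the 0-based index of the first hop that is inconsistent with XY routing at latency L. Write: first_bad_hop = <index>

check 1→ d=(-1,0) cyc+2: ok
check 2→ d=(0,1) cyc+4: BAD: Δcyc=4≠L

first_bad_hop = 2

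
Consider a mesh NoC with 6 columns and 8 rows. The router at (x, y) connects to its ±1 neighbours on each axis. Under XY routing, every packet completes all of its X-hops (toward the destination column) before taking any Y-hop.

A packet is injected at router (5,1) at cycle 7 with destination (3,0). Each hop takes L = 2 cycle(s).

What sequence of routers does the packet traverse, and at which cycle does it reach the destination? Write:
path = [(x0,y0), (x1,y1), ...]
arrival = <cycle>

path = [(5,1), (4,1), (3,1), (3,0)]
arrival = 13

  0. router=(5,1) cycle=7 (inject)
  1. router=(4,1) cycle=9 dir=W
  2. router=(3,1) cycle=11 dir=W
  3. router=(3,0) cycle=13 dir=S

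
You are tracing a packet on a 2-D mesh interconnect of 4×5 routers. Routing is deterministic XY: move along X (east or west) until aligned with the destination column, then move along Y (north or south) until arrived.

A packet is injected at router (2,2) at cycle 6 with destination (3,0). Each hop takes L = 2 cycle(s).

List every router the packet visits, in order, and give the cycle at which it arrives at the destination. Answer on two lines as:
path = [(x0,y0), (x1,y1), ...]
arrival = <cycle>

path = [(2,2), (3,2), (3,1), (3,0)]
arrival = 12

src (2,2)  cyc=6
E→(3,2)  cyc=8
S→(3,1)  cyc=10
S→(3,0)  cyc=12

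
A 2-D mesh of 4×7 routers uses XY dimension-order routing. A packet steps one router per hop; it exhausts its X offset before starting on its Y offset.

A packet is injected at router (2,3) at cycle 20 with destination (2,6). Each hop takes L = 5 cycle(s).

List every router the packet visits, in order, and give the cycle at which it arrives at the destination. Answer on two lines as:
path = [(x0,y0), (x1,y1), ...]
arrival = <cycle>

path = [(2,3), (2,4), (2,5), (2,6)]
arrival = 35

[0] x=2 y=3 t=20
[1] x=2 y=4 t=25 →N
[2] x=2 y=5 t=30 →N
[3] x=2 y=6 t=35 →N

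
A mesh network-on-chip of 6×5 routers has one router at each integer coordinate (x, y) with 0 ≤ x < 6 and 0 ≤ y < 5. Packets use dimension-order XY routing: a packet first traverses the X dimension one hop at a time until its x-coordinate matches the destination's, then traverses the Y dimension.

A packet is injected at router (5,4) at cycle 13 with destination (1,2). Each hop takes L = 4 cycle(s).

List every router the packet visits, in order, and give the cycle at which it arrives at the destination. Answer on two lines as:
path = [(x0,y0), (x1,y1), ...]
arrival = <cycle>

  0. router=(5,4) cycle=13 (inject)
  1. router=(4,4) cycle=17 dir=W
  2. router=(3,4) cycle=21 dir=W
  3. router=(2,4) cycle=25 dir=W
  4. router=(1,4) cycle=29 dir=W
  5. router=(1,3) cycle=33 dir=S
  6. router=(1,2) cycle=37 dir=S

path = [(5,4), (4,4), (3,4), (2,4), (1,4), (1,3), (1,2)]
arrival = 37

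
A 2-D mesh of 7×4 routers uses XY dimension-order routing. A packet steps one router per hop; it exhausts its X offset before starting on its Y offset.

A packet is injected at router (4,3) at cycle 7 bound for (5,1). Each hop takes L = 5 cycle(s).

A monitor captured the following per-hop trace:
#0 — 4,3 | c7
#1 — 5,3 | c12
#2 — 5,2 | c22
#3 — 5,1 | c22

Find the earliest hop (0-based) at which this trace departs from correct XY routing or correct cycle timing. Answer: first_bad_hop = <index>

first_bad_hop = 2

  1: Δx=+1 Δy=+0 Δt=5 [ok]
  2: Δx=+0 Δy=-1 Δt=10 [BAD: Δcyc=10≠L]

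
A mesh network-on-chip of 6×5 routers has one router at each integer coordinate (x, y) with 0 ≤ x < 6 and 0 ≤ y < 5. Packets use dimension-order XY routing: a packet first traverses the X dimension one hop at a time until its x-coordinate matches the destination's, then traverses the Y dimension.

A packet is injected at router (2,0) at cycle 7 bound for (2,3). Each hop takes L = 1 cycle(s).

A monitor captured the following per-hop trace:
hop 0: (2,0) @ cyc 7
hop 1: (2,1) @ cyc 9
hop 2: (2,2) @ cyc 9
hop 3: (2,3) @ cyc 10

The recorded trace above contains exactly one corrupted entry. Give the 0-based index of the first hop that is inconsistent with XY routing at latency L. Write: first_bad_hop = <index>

hop 1: step (+0,+1), +2 cyc — BAD: Δcyc=2≠L

first_bad_hop = 1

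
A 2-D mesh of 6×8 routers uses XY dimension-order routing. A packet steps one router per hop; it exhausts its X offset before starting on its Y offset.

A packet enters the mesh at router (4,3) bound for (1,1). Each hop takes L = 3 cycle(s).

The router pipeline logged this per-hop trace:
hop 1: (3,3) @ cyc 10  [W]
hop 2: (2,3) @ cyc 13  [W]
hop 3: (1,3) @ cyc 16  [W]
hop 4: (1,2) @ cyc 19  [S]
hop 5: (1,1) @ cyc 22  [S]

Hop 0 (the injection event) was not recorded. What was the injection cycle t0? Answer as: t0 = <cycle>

t0 = 7

Hop 1 reached at cycle 10; hop k is at t0 + k·L.
Therefore t0 = 10 − L = 7.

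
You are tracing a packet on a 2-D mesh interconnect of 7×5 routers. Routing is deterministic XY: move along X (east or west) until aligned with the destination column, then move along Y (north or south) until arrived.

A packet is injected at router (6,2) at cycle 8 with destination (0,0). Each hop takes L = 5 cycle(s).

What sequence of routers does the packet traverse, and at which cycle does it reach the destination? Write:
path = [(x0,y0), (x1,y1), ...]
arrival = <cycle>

path = [(6,2), (5,2), (4,2), (3,2), (2,2), (1,2), (0,2), (0,1), (0,0)]
arrival = 48

#0 — 6,2 | c8
#1 — 5,2 | c13 | W
#2 — 4,2 | c18 | W
#3 — 3,2 | c23 | W
#4 — 2,2 | c28 | W
#5 — 1,2 | c33 | W
#6 — 0,2 | c38 | W
#7 — 0,1 | c43 | S
#8 — 0,0 | c48 | S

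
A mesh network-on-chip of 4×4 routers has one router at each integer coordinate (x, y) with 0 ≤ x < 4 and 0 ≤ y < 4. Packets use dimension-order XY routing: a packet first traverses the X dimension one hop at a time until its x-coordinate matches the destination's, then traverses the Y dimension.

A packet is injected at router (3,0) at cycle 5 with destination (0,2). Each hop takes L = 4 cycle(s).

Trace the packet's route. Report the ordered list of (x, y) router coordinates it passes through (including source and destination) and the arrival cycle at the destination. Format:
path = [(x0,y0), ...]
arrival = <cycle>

  0. router=(3,0) cycle=5 (inject)
  1. router=(2,0) cycle=9 dir=W
  2. router=(1,0) cycle=13 dir=W
  3. router=(0,0) cycle=17 dir=W
  4. router=(0,1) cycle=21 dir=N
  5. router=(0,2) cycle=25 dir=N

path = [(3,0), (2,0), (1,0), (0,0), (0,1), (0,2)]
arrival = 25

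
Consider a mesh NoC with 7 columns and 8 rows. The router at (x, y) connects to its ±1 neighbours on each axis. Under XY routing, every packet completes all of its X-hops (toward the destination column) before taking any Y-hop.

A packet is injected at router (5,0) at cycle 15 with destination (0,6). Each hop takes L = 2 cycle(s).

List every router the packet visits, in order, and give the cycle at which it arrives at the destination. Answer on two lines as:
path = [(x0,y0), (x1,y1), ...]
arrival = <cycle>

#0 — 5,0 | c15
#1 — 4,0 | c17 | W
#2 — 3,0 | c19 | W
#3 — 2,0 | c21 | W
#4 — 1,0 | c23 | W
#5 — 0,0 | c25 | W
#6 — 0,1 | c27 | N
#7 — 0,2 | c29 | N
#8 — 0,3 | c31 | N
#9 — 0,4 | c33 | N
#10 — 0,5 | c35 | N
#11 — 0,6 | c37 | N

path = [(5,0), (4,0), (3,0), (2,0), (1,0), (0,0), (0,1), (0,2), (0,3), (0,4), (0,5), (0,6)]
arrival = 37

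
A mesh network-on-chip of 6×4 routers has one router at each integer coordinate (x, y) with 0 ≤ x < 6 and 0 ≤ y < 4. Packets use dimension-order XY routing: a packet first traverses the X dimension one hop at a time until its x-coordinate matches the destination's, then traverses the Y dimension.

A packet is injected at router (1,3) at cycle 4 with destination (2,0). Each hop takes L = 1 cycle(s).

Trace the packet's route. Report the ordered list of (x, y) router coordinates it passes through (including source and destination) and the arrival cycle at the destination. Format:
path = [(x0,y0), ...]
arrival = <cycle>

path = [(1,3), (2,3), (2,2), (2,1), (2,0)]
arrival = 8

[0] x=1 y=3 t=4
[1] x=2 y=3 t=5 →E
[2] x=2 y=2 t=6 →S
[3] x=2 y=1 t=7 →S
[4] x=2 y=0 t=8 →S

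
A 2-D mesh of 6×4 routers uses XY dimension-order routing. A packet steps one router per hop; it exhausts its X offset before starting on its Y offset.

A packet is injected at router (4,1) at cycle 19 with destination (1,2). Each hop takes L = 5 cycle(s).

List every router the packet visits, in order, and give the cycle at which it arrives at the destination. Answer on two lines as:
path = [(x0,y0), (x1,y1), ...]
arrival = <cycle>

  0. router=(4,1) cycle=19 (inject)
  1. router=(3,1) cycle=24 dir=W
  2. router=(2,1) cycle=29 dir=W
  3. router=(1,1) cycle=34 dir=W
  4. router=(1,2) cycle=39 dir=N

path = [(4,1), (3,1), (2,1), (1,1), (1,2)]
arrival = 39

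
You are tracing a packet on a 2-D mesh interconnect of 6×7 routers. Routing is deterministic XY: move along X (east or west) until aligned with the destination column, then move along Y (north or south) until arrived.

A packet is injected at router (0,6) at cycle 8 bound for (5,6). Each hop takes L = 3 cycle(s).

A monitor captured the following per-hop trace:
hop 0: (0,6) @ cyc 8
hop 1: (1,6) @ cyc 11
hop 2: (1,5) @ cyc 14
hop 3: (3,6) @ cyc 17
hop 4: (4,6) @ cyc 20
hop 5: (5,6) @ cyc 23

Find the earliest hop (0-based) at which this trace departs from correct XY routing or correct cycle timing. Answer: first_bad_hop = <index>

first_bad_hop = 2

  1: Δx=+1 Δy=+0 Δt=3 [ok]
  2: Δx=+0 Δy=-1 Δt=3 [BAD: Y-move but x=1≠5]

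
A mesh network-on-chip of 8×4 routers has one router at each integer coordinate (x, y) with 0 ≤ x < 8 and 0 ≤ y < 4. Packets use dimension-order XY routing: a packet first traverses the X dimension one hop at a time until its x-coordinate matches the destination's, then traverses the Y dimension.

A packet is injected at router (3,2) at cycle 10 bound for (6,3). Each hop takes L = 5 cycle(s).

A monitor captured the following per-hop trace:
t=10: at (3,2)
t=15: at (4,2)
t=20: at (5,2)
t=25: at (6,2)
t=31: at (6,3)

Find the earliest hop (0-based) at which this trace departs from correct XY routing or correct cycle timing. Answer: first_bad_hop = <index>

hop 1: step (+1,+0), +5 cyc — ok
hop 2: step (+1,+0), +5 cyc — ok
hop 3: step (+1,+0), +5 cyc — ok
hop 4: step (+0,+1), +6 cyc — BAD: Δcyc=6≠L

first_bad_hop = 4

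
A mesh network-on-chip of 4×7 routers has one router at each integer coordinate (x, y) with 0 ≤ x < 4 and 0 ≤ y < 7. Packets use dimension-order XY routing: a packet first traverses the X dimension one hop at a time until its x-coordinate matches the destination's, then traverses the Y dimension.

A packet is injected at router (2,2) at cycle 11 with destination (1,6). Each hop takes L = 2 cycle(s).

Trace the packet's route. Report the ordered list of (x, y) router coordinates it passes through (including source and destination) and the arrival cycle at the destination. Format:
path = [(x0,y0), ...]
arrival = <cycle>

hop 0: (2,2) @ cyc 11
hop 1: (1,2) @ cyc 13  [W]
hop 2: (1,3) @ cyc 15  [N]
hop 3: (1,4) @ cyc 17  [N]
hop 4: (1,5) @ cyc 19  [N]
hop 5: (1,6) @ cyc 21  [N]

path = [(2,2), (1,2), (1,3), (1,4), (1,5), (1,6)]
arrival = 21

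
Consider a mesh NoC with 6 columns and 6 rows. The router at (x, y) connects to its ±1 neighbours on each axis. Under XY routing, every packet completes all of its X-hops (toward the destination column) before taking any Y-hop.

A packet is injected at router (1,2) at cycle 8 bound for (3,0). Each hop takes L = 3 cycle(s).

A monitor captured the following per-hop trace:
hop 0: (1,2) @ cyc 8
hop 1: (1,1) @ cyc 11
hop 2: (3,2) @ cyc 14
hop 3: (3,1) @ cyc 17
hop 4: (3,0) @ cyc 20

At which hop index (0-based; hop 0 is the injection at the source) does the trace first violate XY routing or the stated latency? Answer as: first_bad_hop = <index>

hop 1: step (+0,-1), +3 cyc — BAD: Y-move but x=1≠3

first_bad_hop = 1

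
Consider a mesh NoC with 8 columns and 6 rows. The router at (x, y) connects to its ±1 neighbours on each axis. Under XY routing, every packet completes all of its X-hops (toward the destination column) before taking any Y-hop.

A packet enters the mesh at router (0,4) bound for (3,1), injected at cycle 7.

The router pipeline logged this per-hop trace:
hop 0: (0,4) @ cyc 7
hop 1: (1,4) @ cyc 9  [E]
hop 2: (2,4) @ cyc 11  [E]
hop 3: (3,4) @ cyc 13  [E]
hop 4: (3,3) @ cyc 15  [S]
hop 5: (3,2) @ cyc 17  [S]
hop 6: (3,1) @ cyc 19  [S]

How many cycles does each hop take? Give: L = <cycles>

L = 2

Δcyc across hop 0→1: 9 − 7 = 2.
Each hop adds L, hence L = 2.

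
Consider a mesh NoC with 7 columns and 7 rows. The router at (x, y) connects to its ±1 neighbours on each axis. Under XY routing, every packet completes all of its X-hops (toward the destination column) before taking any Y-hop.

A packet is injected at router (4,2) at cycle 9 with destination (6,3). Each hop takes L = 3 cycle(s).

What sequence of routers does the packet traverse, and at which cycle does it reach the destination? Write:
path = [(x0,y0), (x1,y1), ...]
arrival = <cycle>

path = [(4,2), (5,2), (6,2), (6,3)]
arrival = 18

t=9: at (4,2)
t=12: at (5,2) after E
t=15: at (6,2) after E
t=18: at (6,3) after N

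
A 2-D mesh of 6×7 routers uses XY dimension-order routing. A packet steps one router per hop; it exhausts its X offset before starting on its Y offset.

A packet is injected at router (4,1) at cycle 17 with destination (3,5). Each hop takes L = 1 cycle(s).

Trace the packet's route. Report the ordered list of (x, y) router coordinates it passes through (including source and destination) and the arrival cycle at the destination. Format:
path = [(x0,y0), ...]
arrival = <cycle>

path = [(4,1), (3,1), (3,2), (3,3), (3,4), (3,5)]
arrival = 22

#0 — 4,1 | c17
#1 — 3,1 | c18 | W
#2 — 3,2 | c19 | N
#3 — 3,3 | c20 | N
#4 — 3,4 | c21 | N
#5 — 3,5 | c22 | N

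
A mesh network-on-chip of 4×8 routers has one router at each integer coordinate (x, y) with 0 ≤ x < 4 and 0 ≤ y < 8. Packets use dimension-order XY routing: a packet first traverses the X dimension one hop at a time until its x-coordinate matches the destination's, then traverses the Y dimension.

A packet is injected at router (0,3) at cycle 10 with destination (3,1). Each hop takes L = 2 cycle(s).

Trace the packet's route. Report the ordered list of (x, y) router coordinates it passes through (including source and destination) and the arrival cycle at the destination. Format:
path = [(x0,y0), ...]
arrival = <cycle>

path = [(0,3), (1,3), (2,3), (3,3), (3,2), (3,1)]
arrival = 20

#0 — 0,3 | c10
#1 — 1,3 | c12 | E
#2 — 2,3 | c14 | E
#3 — 3,3 | c16 | E
#4 — 3,2 | c18 | S
#5 — 3,1 | c20 | S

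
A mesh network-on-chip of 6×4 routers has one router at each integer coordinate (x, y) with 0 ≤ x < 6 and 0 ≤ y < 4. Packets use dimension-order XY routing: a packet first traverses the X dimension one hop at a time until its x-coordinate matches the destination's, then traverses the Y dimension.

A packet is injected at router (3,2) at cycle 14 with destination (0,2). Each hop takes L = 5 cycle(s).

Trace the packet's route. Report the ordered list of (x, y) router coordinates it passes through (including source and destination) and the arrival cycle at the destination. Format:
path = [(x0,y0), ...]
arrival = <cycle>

path = [(3,2), (2,2), (1,2), (0,2)]
arrival = 29

  0. router=(3,2) cycle=14 (inject)
  1. router=(2,2) cycle=19 dir=W
  2. router=(1,2) cycle=24 dir=W
  3. router=(0,2) cycle=29 dir=W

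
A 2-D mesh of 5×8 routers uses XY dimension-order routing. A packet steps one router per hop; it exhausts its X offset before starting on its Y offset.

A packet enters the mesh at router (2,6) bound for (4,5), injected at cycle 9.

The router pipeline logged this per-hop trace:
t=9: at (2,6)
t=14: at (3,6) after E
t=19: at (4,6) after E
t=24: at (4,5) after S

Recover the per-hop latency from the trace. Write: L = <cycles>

L = 5

From hop 0 (9) to hop 1 (14): +5 cycles.
That increment is L by definition: L = 5.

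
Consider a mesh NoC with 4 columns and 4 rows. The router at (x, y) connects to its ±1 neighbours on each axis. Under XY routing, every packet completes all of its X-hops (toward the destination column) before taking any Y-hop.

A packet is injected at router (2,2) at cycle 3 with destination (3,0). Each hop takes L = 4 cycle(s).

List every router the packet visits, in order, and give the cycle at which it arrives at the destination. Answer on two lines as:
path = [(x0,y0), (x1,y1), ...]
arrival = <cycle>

src (2,2)  cyc=3
E→(3,2)  cyc=7
S→(3,1)  cyc=11
S→(3,0)  cyc=15

path = [(2,2), (3,2), (3,1), (3,0)]
arrival = 15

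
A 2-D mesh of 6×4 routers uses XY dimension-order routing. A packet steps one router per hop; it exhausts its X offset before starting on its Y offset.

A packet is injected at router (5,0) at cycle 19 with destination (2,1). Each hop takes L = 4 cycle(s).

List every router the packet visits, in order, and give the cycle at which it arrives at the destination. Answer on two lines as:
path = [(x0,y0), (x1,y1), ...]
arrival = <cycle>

path = [(5,0), (4,0), (3,0), (2,0), (2,1)]
arrival = 35

t=19: at (5,0)
t=23: at (4,0) after W
t=27: at (3,0) after W
t=31: at (2,0) after W
t=35: at (2,1) after N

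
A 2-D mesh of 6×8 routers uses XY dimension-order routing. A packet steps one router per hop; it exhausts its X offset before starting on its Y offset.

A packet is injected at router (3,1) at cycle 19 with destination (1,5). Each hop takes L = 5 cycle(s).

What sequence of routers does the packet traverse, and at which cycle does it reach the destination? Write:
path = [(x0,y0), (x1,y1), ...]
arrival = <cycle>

#0 — 3,1 | c19
#1 — 2,1 | c24 | W
#2 — 1,1 | c29 | W
#3 — 1,2 | c34 | N
#4 — 1,3 | c39 | N
#5 — 1,4 | c44 | N
#6 — 1,5 | c49 | N

path = [(3,1), (2,1), (1,1), (1,2), (1,3), (1,4), (1,5)]
arrival = 49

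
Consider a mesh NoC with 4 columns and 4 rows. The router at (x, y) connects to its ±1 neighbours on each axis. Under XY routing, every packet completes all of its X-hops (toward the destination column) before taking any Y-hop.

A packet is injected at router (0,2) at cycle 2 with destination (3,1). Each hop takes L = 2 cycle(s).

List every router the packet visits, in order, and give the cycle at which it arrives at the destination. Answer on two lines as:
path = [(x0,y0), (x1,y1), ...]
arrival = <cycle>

t=2: at (0,2)
t=4: at (1,2) after E
t=6: at (2,2) after E
t=8: at (3,2) after E
t=10: at (3,1) after S

path = [(0,2), (1,2), (2,2), (3,2), (3,1)]
arrival = 10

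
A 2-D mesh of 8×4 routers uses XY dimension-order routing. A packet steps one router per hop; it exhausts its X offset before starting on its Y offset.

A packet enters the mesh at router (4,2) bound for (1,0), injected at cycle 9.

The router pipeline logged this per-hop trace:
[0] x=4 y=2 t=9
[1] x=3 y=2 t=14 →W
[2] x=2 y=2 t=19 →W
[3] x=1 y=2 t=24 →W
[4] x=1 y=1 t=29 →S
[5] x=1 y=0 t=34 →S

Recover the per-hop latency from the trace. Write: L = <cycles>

L = 5

From hop 0 (9) to hop 1 (14): +5 cycles.
That increment is L by definition: L = 5.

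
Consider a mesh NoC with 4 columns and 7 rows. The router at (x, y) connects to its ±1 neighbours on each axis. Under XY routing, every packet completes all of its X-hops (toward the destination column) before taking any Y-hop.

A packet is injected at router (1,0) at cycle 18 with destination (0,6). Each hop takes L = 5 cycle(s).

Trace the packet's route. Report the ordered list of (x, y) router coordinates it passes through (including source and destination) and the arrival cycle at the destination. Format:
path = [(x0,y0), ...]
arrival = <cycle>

[0] x=1 y=0 t=18
[1] x=0 y=0 t=23 →W
[2] x=0 y=1 t=28 →N
[3] x=0 y=2 t=33 →N
[4] x=0 y=3 t=38 →N
[5] x=0 y=4 t=43 →N
[6] x=0 y=5 t=48 →N
[7] x=0 y=6 t=53 →N

path = [(1,0), (0,0), (0,1), (0,2), (0,3), (0,4), (0,5), (0,6)]
arrival = 53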